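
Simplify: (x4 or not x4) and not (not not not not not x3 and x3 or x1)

(x4 or not x4) and not (not not not not not x3 and x3 or x1)
= (x4 or not x4) and not (not not not x3 and x3 or x1)   (double negation)
= not (not not not x3 and x3 or x1)   (complement / identity)
= not (not x3 and x3 or x1)   (double negation)
= not x1   (complement / identity)

not x1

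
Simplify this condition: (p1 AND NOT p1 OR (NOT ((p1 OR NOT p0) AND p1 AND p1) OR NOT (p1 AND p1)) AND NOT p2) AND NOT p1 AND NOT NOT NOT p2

NOT p1 AND NOT p2

(p1 AND NOT p1 OR (NOT ((p1 OR NOT p0) AND p1 AND p1) OR NOT (p1 AND p1)) AND NOT p2) AND NOT p1 AND NOT NOT NOT p2
= (p1 AND NOT p1 OR (NOT (p1 AND p1) OR NOT (p1 AND p1)) AND NOT p2) AND NOT p1 AND NOT NOT NOT p2
= (p1 AND NOT p1 OR (NOT (p1 AND p1) OR NOT (p1 AND p1)) AND NOT p2) AND NOT p1 AND NOT p2
= (p1 AND NOT p1 OR NOT (p1 AND p1) AND NOT p2) AND NOT p1 AND NOT p2
= (p1 AND NOT p1 OR NOT p1 AND NOT p2) AND NOT p1 AND NOT p2
= NOT p1 AND NOT p2 AND NOT p1 AND NOT p2
= NOT p1 AND NOT p2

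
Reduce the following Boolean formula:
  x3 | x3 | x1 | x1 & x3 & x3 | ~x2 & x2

x3 | x3 | x1 | x1 & x3 & x3 | ~x2 & x2
= x3 | x3 | x1 | x1 & x3 & x3   — complement / identity
= x3 | x3 | x1 | x1 & x3   — idempotence
= x3 | x3 | x1   — absorption
= x3 | x1   — idempotence

x3 | x1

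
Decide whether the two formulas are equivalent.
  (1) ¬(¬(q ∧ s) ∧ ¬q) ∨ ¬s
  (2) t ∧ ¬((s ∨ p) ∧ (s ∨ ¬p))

E1: ¬(¬(q ∧ s) ∧ ¬q) ∨ ¬s
    = q ∧ s ∨ q ∨ ¬s   [De Morgan]
    = q ∨ ¬s   [absorption]
E2: t ∧ ¬((s ∨ p) ∧ (s ∨ ¬p))
    = t ∧ ¬(s ∨ p ∧ ¬p)   [distribution]
    = t ∧ ¬s   [complement / identity]
These differ: at p=0, q=1, s=0, t=0, E1 = 1 but E2 = 0.

No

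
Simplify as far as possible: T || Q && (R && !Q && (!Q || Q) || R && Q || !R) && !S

T || Q && !S

T || Q && (R && !Q && (!Q || Q) || R && Q || !R) && !S
= T || Q && (R && !Q || R && Q || !R) && !S
= T || Q && (R || !R) && !S
= T || Q && !S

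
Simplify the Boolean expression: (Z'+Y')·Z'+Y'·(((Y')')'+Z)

Z'+Y'

(Z'+Y')·Z'+Y'·(((Y')')'+Z)
= Z'+Y'·(((Y')')'+Z)   [absorption]
= Z'+Y'·(Y'+Z)   [double negation]
= Z'+Y'   [absorption]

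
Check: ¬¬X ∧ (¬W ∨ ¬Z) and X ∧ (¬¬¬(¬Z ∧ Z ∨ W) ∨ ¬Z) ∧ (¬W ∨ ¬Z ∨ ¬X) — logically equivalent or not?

Yes

E1: ¬¬X ∧ (¬W ∨ ¬Z)
    = X ∧ (¬W ∨ ¬Z)   — double negation
E2: X ∧ (¬¬¬(¬Z ∧ Z ∨ W) ∨ ¬Z) ∧ (¬W ∨ ¬Z ∨ ¬X)
    = X ∧ (¬¬¬W ∨ ¬Z) ∧ (¬W ∨ ¬Z ∨ ¬X)   — complement / identity
    = X ∧ (¬W ∨ ¬Z) ∧ (¬W ∨ ¬Z ∨ ¬X)   — double negation
    = X ∧ (¬W ∨ ¬Z)   — absorption
Both reduce to X ∧ (¬W ∨ ¬Z), so they are equivalent.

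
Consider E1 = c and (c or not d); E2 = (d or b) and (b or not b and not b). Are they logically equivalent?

E1: c and (c or not d)
    = c
E2: (d or b) and (b or not b and not b)
    = (d or b) and (b or not b)
    = d or b
These differ: at b=0, c=0, d=1, E1 = 0 but E2 = 1.

No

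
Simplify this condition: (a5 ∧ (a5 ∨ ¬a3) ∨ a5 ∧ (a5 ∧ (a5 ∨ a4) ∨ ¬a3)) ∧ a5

a5

(a5 ∧ (a5 ∨ ¬a3) ∨ a5 ∧ (a5 ∧ (a5 ∨ a4) ∨ ¬a3)) ∧ a5
= (a5 ∧ (a5 ∨ ¬a3) ∨ a5 ∧ (a5 ∨ ¬a3)) ∧ a5   (absorption)
= a5 ∧ (a5 ∨ ¬a3) ∧ a5   (idempotence)
= a5 ∧ a5   (absorption)
= a5   (idempotence)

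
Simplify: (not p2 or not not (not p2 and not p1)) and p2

(not p2 or not not (not p2 and not p1)) and p2
= (not p2 or not p2 and not p1) and p2   (double negation)
= not p2 and p2   (absorption)
= False   (complement)

False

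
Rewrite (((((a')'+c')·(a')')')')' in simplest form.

(((((a')'+c')·(a')')')')'
= ((((a')')')')'   [absorption]
= ((a')')'   [double negation]
= a'   [double negation]

a'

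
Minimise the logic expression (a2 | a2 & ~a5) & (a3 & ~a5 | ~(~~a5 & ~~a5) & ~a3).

a2 & ~a5

(a2 | a2 & ~a5) & (a3 & ~a5 | ~(~~a5 & ~~a5) & ~a3)
= (a2 | a2 & ~a5) & (a3 & ~a5 | ~~~a5 & ~a3)   (idempotence)
= (a2 | a2 & ~a5) & (a3 & ~a5 | ~a5 & ~a3)   (double negation)
= (a2 | a2 & ~a5) & ~a5   (distribution)
= a2 & ~a5   (absorption)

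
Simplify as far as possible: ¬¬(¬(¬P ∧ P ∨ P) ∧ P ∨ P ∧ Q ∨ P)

¬¬(¬(¬P ∧ P ∨ P) ∧ P ∨ P ∧ Q ∨ P)
= ¬¬(¬(¬P ∧ P ∨ P) ∧ P ∨ P)   [absorption]
= ¬¬(¬P ∧ P ∨ P)   [complement / identity]
= ¬¬P   [complement / identity]
= P   [double negation]

P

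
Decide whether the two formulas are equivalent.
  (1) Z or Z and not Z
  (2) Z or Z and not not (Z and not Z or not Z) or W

E1: Z or Z and not Z
    = Z   — complement / identity
E2: Z or Z and not not (Z and not Z or not Z) or W
    = Z or Z and not not not Z or W   — complement / identity
    = Z or Z and not Z or W   — double negation
    = Z or W   — complement / identity
These differ: at W=1, Z=0, E1 = 0 but E2 = 1.

No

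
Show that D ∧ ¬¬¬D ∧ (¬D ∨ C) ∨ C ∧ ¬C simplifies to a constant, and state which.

D ∧ ¬¬¬D ∧ (¬D ∨ C) ∨ C ∧ ¬C
= D ∧ ¬¬¬D ∧ (¬D ∨ C)
= D ∧ ¬D ∧ (¬D ∨ C)
= D ∧ ¬D
= False

False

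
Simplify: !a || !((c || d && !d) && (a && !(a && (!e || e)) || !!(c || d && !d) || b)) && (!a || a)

!a || !((c || d && !d) && (a && !(a && (!e || e)) || !!(c || d && !d) || b)) && (!a || a)
= !a || !((c || d && !d) && (a && !(a && (!e || e)) || c || d && !d || b)) && (!a || a)   — double negation
= !a || !((c || d && !d) && (a && !a || c || d && !d || b)) && (!a || a)   — complement / identity
= !a || !((c || d && !d) && (c || d && !d || b)) && (!a || a)   — complement / identity
= !a || !((c || d && !d) && (c || d && !d || b))   — complement / identity
= !a || !(c || d && !d)   — absorption
= !a || !c   — complement / identity

!a || !c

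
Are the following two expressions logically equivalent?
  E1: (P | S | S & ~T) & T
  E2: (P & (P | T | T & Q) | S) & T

Yes

E1: (P | S | S & ~T) & T
    = (P | S) & T   (absorption)
E2: (P & (P | T | T & Q) | S) & T
    = (P & (P | T) | S) & T   (absorption)
    = (P | S) & T   (absorption)
Both reduce to (P | S) & T, so they are equivalent.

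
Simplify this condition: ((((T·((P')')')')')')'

T·P'

((((T·((P')')')')')')'
= ((((T·P')')')')'
= ((T·P')')'
= T·P'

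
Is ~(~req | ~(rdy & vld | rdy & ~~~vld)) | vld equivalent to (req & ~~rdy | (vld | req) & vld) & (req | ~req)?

Yes

E1: ~(~req | ~(rdy & vld | rdy & ~~~vld)) | vld
    = ~(~req | ~(rdy & vld | rdy & ~vld)) | vld   (double negation)
    = ~(~req | ~rdy) | vld   (distribution)
    = req & rdy | vld   (De Morgan)
E2: (req & ~~rdy | (vld | req) & vld) & (req | ~req)
    = (req & ~~rdy | vld) & (req | ~req)   (absorption)
    = (req & rdy | vld) & (req | ~req)   (double negation)
    = req & rdy | vld   (complement / identity)
Both reduce to req & rdy | vld, so they are equivalent.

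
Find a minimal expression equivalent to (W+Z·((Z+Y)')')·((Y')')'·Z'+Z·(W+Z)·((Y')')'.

(W+Z·((Z+Y)')')·((Y')')'·Z'+Z·(W+Z)·((Y')')'
= (W+Z·(Z+Y))·((Y')')'·Z'+Z·(W+Z)·((Y')')'   [double negation]
= (W+Z)·((Y')')'·Z'+Z·(W+Z)·((Y')')'   [absorption]
= (W+Z)·((Y')')'   [distribution]
= (W+Z)·Y'   [double negation]

(W+Z)·Y'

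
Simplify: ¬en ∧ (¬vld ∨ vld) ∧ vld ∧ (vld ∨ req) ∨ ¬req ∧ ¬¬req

¬en ∧ (¬vld ∨ vld) ∧ vld ∧ (vld ∨ req) ∨ ¬req ∧ ¬¬req
= ¬en ∧ (¬vld ∨ vld) ∧ vld ∧ (vld ∨ req) ∨ ¬req ∧ req
= ¬en ∧ (¬vld ∨ vld) ∧ vld ∨ ¬req ∧ req
= ¬en ∧ vld ∨ ¬req ∧ req
= ¬en ∧ vld

¬en ∧ vld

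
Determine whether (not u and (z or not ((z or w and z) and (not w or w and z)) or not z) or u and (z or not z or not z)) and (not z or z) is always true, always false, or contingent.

always true

(not u and (z or not ((z or w and z) and (not w or w and z)) or not z) or u and (z or not z or not z)) and (not z or z)
= (not u and (z or not (w and z or z and not w) or not z) or u and (z or not z or not z)) and (not z or z)   — distribution
= (not u and (z or not z or not z) or u and (z or not z or not z)) and (not z or z)   — distribution
= (z or not z or not z) and (not z or z)   — distribution
= not z or (z or not z) and z   — distribution
= not z or z   — complement / identity
= True   — complement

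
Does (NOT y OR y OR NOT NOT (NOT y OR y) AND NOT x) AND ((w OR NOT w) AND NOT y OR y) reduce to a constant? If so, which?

(NOT y OR y OR NOT NOT (NOT y OR y) AND NOT x) AND ((w OR NOT w) AND NOT y OR y)
= (NOT y OR y OR NOT NOT (NOT y OR y) AND NOT x) AND (NOT y OR y)
= (NOT y OR y OR (NOT y OR y) AND NOT x) AND (NOT y OR y)
= (NOT y OR y) AND (NOT y OR y)
= NOT y OR y
= TRUE

yes, True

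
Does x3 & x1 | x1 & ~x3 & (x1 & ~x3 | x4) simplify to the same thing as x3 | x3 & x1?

No

E1: x3 & x1 | x1 & ~x3 & (x1 & ~x3 | x4)
    = x3 & x1 | x1 & ~x3
    = x1
E2: x3 | x3 & x1
    = x3
These differ: at x1=0, x3=1, x4=1, E1 = 0 but E2 = 1.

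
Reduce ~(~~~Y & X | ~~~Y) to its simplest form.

~(~~~Y & X | ~~~Y)
= ~~~~Y   (absorption)
= ~~Y   (double negation)
= Y   (double negation)

Y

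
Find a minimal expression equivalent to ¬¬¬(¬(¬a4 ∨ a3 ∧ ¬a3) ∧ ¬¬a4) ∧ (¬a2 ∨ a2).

¬a4

¬¬¬(¬(¬a4 ∨ a3 ∧ ¬a3) ∧ ¬¬a4) ∧ (¬a2 ∨ a2)
= ¬¬¬(¬(¬a4 ∨ a3 ∧ ¬a3) ∧ ¬¬a4)   (complement / identity)
= ¬(¬(¬a4 ∨ a3 ∧ ¬a3) ∧ ¬¬a4)   (double negation)
= ¬(¬¬a4 ∧ ¬¬a4)   (complement / identity)
= ¬¬¬a4   (idempotence)
= ¬a4   (double negation)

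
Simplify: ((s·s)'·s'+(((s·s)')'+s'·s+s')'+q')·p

(s'+q')·p

((s·s)'·s'+(((s·s)')'+s'·s+s')'+q')·p
= ((s·s)'·s'+(((s·s)')'+s')'+q')·p
= ((s·s)'·s'+(s·s)'·s+q')·p
= ((s·s)'+q')·p
= (s'+q')·p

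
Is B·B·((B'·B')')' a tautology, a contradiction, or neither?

B·B·((B'·B')')'
= B·B·((B')')'
= B·B·B'
= B·B'
= 0

contradiction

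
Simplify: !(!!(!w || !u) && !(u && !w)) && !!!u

!(!!(!w || !u) && !(u && !w)) && !!!u
= (!(!w || !u) || u && !w) && !!!u   — De Morgan
= (w && u || u && !w) && !!!u   — De Morgan
= (w && u || u && !w) && !u   — double negation
= u && !u   — distribution
= false   — complement

false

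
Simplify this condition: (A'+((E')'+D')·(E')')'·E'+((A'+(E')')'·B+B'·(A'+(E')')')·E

A·E'

(A'+((E')'+D')·(E')')'·E'+((A'+(E')')'·B+B'·(A'+(E')')')·E
= (A'+((E')'+D')·(E')')'·E'+(A'+(E')')'·E
= (A'+(E')')'·E'+(A'+(E')')'·E
= (A'+(E')')'
= A·E'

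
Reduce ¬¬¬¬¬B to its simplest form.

¬¬¬¬¬B
= ¬¬¬B
= ¬B

¬B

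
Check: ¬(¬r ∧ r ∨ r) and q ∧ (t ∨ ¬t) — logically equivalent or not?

E1: ¬(¬r ∧ r ∨ r)
    = ¬r   — complement / identity
E2: q ∧ (t ∨ ¬t)
    = q   — complement / identity
These differ: at q=0, r=0, t=0, E1 = 1 but E2 = 0.

No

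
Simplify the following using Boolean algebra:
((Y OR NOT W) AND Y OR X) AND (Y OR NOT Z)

Y OR X AND NOT Z

((Y OR NOT W) AND Y OR X) AND (Y OR NOT Z)
= (Y OR X) AND (Y OR NOT Z)
= Y OR X AND NOT Z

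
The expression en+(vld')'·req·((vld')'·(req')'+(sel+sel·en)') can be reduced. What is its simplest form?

en+(vld')'·req·((vld')'·(req')'+(sel+sel·en)')
= en+(vld')'·req·((vld')'·(req')'+sel')
= en+(vld')'·req·((vld')'·req+sel')
= en+(vld')'·req
= en+vld·req

en+vld·req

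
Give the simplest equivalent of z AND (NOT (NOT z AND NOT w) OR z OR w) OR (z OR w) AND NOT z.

z OR w

z AND (NOT (NOT z AND NOT w) OR z OR w) OR (z OR w) AND NOT z
= z AND (z OR w OR z OR w) OR (z OR w) AND NOT z   — De Morgan
= z AND (z OR w) OR (z OR w) AND NOT z   — idempotence
= z OR w   — distribution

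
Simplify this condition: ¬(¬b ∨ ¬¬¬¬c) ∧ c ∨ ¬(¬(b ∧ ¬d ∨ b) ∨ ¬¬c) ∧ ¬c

b ∧ ¬c

¬(¬b ∨ ¬¬¬¬c) ∧ c ∨ ¬(¬(b ∧ ¬d ∨ b) ∨ ¬¬c) ∧ ¬c
= ¬(¬b ∨ ¬¬c) ∧ c ∨ ¬(¬(b ∧ ¬d ∨ b) ∨ ¬¬c) ∧ ¬c   [double negation]
= ¬(¬b ∨ ¬¬c) ∧ c ∨ ¬(¬b ∨ ¬¬c) ∧ ¬c   [absorption]
= ¬(¬b ∨ ¬¬c)   [distribution]
= b ∧ ¬c   [De Morgan]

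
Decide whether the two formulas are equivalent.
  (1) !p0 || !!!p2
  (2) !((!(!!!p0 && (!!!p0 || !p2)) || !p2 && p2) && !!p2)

Yes

E1: !p0 || !!!p2
    = !p0 || !p2   (double negation)
E2: !((!(!!!p0 && (!!!p0 || !p2)) || !p2 && p2) && !!p2)
    = !(!(!!!p0 && (!!!p0 || !p2)) && !!p2)   (complement / identity)
    = !!!p0 && (!!!p0 || !p2) || !p2   (De Morgan)
    = !!!p0 || !p2   (absorption)
    = !p0 || !p2   (double negation)
Both reduce to !p0 || !p2, so they are equivalent.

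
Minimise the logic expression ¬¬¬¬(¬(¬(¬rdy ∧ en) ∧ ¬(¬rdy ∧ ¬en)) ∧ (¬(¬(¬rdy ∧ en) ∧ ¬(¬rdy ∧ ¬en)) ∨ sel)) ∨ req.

¬¬¬¬(¬(¬(¬rdy ∧ en) ∧ ¬(¬rdy ∧ ¬en)) ∧ (¬(¬(¬rdy ∧ en) ∧ ¬(¬rdy ∧ ¬en)) ∨ sel)) ∨ req
= ¬¬¬¬¬(¬(¬rdy ∧ en) ∧ ¬(¬rdy ∧ ¬en)) ∨ req   (absorption)
= ¬¬¬¬(¬rdy ∧ en ∨ ¬rdy ∧ ¬en) ∨ req   (De Morgan)
= ¬¬¬¬¬rdy ∨ req   (distribution)
= ¬¬¬rdy ∨ req   (double negation)
= ¬rdy ∨ req   (double negation)

¬rdy ∨ req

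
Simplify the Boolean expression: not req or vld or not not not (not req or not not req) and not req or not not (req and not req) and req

not req or vld or not not not (not req or not not req) and not req or not not (req and not req) and req
= not req or vld or not not (req and not req) and not req or not not (req and not req) and req   [De Morgan]
= not req or vld or not not (req and not req)   [distribution]
= not req or vld or req and not req   [double negation]
= not req or vld   [complement / identity]

not req or vld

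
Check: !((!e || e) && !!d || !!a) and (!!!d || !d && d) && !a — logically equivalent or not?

Yes

E1: !((!e || e) && !!d || !!a)
    = !(!!d || !!a)
    = !d && !a
E2: (!!!d || !d && d) && !a
    = !!!d && !a
    = !d && !a
Both reduce to !d && !a, so they are equivalent.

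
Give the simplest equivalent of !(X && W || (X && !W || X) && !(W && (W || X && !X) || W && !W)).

!X

!(X && W || (X && !W || X) && !(W && (W || X && !X) || W && !W))
= !(X && W || X && !(W && (W || X && !X) || W && !W))   [absorption]
= !(X && W || X && !(W && W || W && !W))   [complement / identity]
= !(X && W || X && !W)   [distribution]
= !X   [distribution]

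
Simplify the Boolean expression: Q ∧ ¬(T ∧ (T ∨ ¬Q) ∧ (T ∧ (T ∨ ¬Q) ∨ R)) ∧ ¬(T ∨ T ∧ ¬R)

Q ∧ ¬T

Q ∧ ¬(T ∧ (T ∨ ¬Q) ∧ (T ∧ (T ∨ ¬Q) ∨ R)) ∧ ¬(T ∨ T ∧ ¬R)
= Q ∧ ¬(T ∧ (T ∨ ¬Q)) ∧ ¬(T ∨ T ∧ ¬R)   (absorption)
= Q ∧ ¬(T ∧ (T ∨ ¬Q)) ∧ ¬T   (absorption)
= Q ∧ ¬T ∧ ¬T   (absorption)
= Q ∧ ¬T   (idempotence)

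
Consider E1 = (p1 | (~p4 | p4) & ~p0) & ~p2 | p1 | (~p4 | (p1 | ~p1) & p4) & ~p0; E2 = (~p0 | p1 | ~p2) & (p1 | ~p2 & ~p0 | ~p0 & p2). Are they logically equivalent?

Yes

E1: (p1 | (~p4 | p4) & ~p0) & ~p2 | p1 | (~p4 | (p1 | ~p1) & p4) & ~p0
    = (p1 | (~p4 | p4) & ~p0) & ~p2 | p1 | (~p4 | p4) & ~p0
    = p1 | (~p4 | p4) & ~p0
    = p1 | ~p0
E2: (~p0 | p1 | ~p2) & (p1 | ~p2 & ~p0 | ~p0 & p2)
    = (~p0 | p1 | ~p2) & (p1 | ~p0)
    = (p1 | ~p2) & p1 | ~p0
    = p1 | ~p0
Both reduce to p1 | ~p0, so they are equivalent.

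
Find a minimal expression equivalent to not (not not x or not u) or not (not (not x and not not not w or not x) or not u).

not x and u

not (not not x or not u) or not (not (not x and not not not w or not x) or not u)
= not (not not x or not u) or not (not (not x and not w or not x) or not u)
= not (not not x or not u) or not (not not x or not u)
= not (not not x or not u)
= not x and u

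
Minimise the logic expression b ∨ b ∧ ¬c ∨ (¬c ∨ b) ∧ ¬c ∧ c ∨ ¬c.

b ∨ b ∧ ¬c ∨ (¬c ∨ b) ∧ ¬c ∧ c ∨ ¬c
= b ∨ b ∧ ¬c ∨ ¬c ∧ c ∨ ¬c   — absorption
= b ∨ b ∧ ¬c ∨ ¬c   — complement / identity
= b ∨ ¬c   — absorption

b ∨ ¬c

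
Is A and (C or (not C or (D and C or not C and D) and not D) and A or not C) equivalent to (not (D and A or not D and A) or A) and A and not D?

E1: A and (C or (not C or (D and C or not C and D) and not D) and A or not C)
    = A and (C or (not C or D and not D) and A or not C)   — distribution
    = A and (C or not C and A or not C)   — complement / identity
    = A and (C or not C)   — absorption
    = A   — complement / identity
E2: (not (D and A or not D and A) or A) and A and not D
    = (not (A and (D or not D)) or A) and A and not D   — distribution
    = (not A or A) and A and not D   — complement / identity
    = A and not D   — complement / identity
These differ: at A=1, C=0, D=1, E1 = 1 but E2 = 0.

No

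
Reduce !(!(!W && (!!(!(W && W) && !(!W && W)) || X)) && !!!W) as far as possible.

true

!(!(!W && (!!(!(W && W) && !(!W && W)) || X)) && !!!W)
= !(!(!W && (!(W && W || !W && W) || X)) && !!!W)
= !W && (!(W && W || !W && W) || X) || !!W
= !W && (!W || X) || !!W
= !W || !!W
= !W || W
= true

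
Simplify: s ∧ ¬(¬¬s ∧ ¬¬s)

s ∧ ¬(¬¬s ∧ ¬¬s)
= s ∧ ¬¬¬s   (idempotence)
= s ∧ ¬s   (double negation)
= False   (complement)

False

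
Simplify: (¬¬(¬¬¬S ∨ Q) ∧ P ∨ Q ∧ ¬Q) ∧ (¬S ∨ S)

(¬¬(¬¬¬S ∨ Q) ∧ P ∨ Q ∧ ¬Q) ∧ (¬S ∨ S)
= ¬¬(¬¬¬S ∨ Q) ∧ P ∨ Q ∧ ¬Q   (complement / identity)
= (¬¬¬S ∨ Q) ∧ P ∨ Q ∧ ¬Q   (double negation)
= (¬S ∨ Q) ∧ P ∨ Q ∧ ¬Q   (double negation)
= (¬S ∨ Q) ∧ P   (complement / identity)

(¬S ∨ Q) ∧ P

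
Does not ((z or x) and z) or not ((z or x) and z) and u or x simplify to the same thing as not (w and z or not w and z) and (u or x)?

No

E1: not ((z or x) and z) or not ((z or x) and z) and u or x
    = not ((z or x) and z) or x   — absorption
    = not z or x   — absorption
E2: not (w and z or not w and z) and (u or x)
    = not z and (u or x)   — distribution
These differ: at u=0, w=0, x=1, z=1, E1 = 1 but E2 = 0.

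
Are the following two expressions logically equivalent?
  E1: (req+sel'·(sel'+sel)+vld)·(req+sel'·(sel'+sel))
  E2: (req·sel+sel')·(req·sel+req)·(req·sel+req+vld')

E1: (req+sel'·(sel'+sel)+vld)·(req+sel'·(sel'+sel))
    = req+sel'·(sel'+sel)   (absorption)
    = req+sel'   (complement / identity)
E2: (req·sel+sel')·(req·sel+req)·(req·sel+req+vld')
    = (req·sel+sel')·(req·sel+req)   (absorption)
    = sel'·req+req·sel   (distribution)
    = req   (distribution)
These differ: at req=0, sel=0, vld=0, E1 = 1 but E2 = 0.

No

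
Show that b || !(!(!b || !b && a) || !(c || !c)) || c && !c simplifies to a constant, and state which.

true

b || !(!(!b || !b && a) || !(c || !c)) || c && !c
= b || !(!!b || !(c || !c)) || c && !c   (absorption)
= b || !b && (c || !c) || c && !c   (De Morgan)
= b || !b || c && !c   (complement / identity)
= b || !b   (complement / identity)
= true   (complement)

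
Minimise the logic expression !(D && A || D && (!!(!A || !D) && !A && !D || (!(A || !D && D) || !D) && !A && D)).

!D

!(D && A || D && (!!(!A || !D) && !A && !D || (!(A || !D && D) || !D) && !A && D))
= !(D && A || D && (!!(!A || !D) && !A && !D || (!A || !D) && !A && D))
= !(D && A || D && ((!A || !D) && !A && !D || (!A || !D) && !A && D))
= !(D && A || D && (!A || !D) && !A)
= !(D && A || D && !A)
= !D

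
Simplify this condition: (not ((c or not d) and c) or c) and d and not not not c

d and not c

(not ((c or not d) and c) or c) and d and not not not c
= (not ((c or not d) and c) or c) and d and not c
= (not c or c) and d and not c
= d and not c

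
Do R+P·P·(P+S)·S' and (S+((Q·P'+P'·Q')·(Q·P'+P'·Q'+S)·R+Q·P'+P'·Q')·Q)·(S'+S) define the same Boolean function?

No

E1: R+P·P·(P+S)·S'
    = R+P·(P+S)·S'   — idempotence
    = R+P·S'   — absorption
E2: (S+((Q·P'+P'·Q')·(Q·P'+P'·Q'+S)·R+Q·P'+P'·Q')·Q)·(S'+S)
    = (S+((Q·P'+P'·Q')·R+Q·P'+P'·Q')·Q)·(S'+S)   — absorption
    = S+((Q·P'+P'·Q')·R+Q·P'+P'·Q')·Q   — complement / identity
    = S+(Q·P'+P'·Q')·Q   — absorption
    = S+P'·Q   — distribution
These differ: at P=1, Q=0, R=0, S=1, E1 = 0 but E2 = 1.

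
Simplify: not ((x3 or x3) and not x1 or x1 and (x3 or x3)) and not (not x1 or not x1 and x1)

not x3 and x1

not ((x3 or x3) and not x1 or x1 and (x3 or x3)) and not (not x1 or not x1 and x1)
= not ((x3 or x3) and not x1 or x1 and (x3 or x3)) and not not x1   — complement / identity
= not (x3 or x3) and not not x1   — distribution
= not (x3 or x3) and x1   — double negation
= not x3 and x1   — idempotence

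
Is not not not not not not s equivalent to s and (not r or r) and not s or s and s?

Yes

E1: not not not not not not s
    = not not not not s
    = not not s
    = s
E2: s and (not r or r) and not s or s and s
    = s and not s or s and s
    = s
Both reduce to s, so they are equivalent.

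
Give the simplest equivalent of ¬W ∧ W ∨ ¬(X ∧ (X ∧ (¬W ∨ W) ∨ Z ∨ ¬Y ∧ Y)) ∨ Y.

¬X ∨ Y

¬W ∧ W ∨ ¬(X ∧ (X ∧ (¬W ∨ W) ∨ Z ∨ ¬Y ∧ Y)) ∨ Y
= ¬W ∧ W ∨ ¬(X ∧ (X ∨ Z ∨ ¬Y ∧ Y)) ∨ Y
= ¬(X ∧ (X ∨ Z ∨ ¬Y ∧ Y)) ∨ Y
= ¬(X ∧ (X ∨ Z)) ∨ Y
= ¬X ∨ Y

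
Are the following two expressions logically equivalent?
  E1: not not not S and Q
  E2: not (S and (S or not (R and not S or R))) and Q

Yes

E1: not not not S and Q
    = not S and Q
E2: not (S and (S or not (R and not S or R))) and Q
    = not (S and (S or not R)) and Q
    = not S and Q
Both reduce to not S and Q, so they are equivalent.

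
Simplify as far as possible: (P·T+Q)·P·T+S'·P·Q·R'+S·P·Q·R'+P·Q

(T+Q)·P

(P·T+Q)·P·T+S'·P·Q·R'+S·P·Q·R'+P·Q
= (P·T+Q)·P·T+P·Q·R'+P·Q
= (P·T+Q)·P·T+P·Q
= P·T+P·Q
= (T+Q)·P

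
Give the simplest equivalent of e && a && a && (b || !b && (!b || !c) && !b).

e && a

e && a && a && (b || !b && (!b || !c) && !b)
= e && a && a && (b || !b && !b)
= e && a && a && (b || !b)
= e && a && (b || !b)
= e && a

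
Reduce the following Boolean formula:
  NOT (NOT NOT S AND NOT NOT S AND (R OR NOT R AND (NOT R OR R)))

NOT S

NOT (NOT NOT S AND NOT NOT S AND (R OR NOT R AND (NOT R OR R)))
= NOT (NOT NOT S AND NOT NOT S AND (R OR NOT R))   (complement / identity)
= NOT (NOT NOT S AND (R OR NOT R))   (idempotence)
= NOT (S AND (R OR NOT R))   (double negation)
= NOT S   (complement / identity)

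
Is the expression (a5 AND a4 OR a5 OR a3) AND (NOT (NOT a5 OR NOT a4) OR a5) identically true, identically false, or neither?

neither

(a5 AND a4 OR a5 OR a3) AND (NOT (NOT a5 OR NOT a4) OR a5)
= (a5 AND a4 OR a5 OR a3) AND (a5 AND a4 OR a5)
= a5 AND a4 OR a5
= a5
This depends on a5, so it is not a constant.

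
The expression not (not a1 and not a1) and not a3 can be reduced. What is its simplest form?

a1 and not a3

not (not a1 and not a1) and not a3
= (a1 or a1) and not a3
= a1 and not a3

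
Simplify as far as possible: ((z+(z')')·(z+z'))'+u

z'+u

((z+(z')')·(z+z'))'+u
= ((z+z)·(z+z'))'+u
= (z·(z+z'))'+u
= z'+u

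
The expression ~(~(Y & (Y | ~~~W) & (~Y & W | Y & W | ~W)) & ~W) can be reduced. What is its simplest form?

~(~(Y & (Y | ~~~W) & (~Y & W | Y & W | ~W)) & ~W)
= ~(~(Y & (Y | ~~~W) & (W | ~W)) & ~W)   — distribution
= ~(~(Y & (Y | ~~~W)) & ~W)   — complement / identity
= ~(~(Y & (Y | ~W)) & ~W)   — double negation
= ~(~Y & ~W)   — absorption
= Y | W   — De Morgan

Y | W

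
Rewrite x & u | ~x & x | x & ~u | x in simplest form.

x

x & u | ~x & x | x & ~u | x
= x & u | ~x & x | x   (absorption)
= x & u | x   (complement / identity)
= x   (absorption)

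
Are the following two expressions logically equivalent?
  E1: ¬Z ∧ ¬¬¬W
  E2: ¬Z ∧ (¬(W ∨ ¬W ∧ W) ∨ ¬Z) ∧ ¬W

E1: ¬Z ∧ ¬¬¬W
    = ¬Z ∧ ¬W
E2: ¬Z ∧ (¬(W ∨ ¬W ∧ W) ∨ ¬Z) ∧ ¬W
    = ¬Z ∧ (¬W ∨ ¬Z) ∧ ¬W
    = ¬Z ∧ ¬W
Both reduce to ¬Z ∧ ¬W, so they are equivalent.

Yes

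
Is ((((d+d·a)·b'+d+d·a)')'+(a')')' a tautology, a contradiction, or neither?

((((d+d·a)·b'+d+d·a)')'+(a')')'
= (((d+d·a)')'+(a')')'   — absorption
= ((d')'+(a')')'   — absorption
= d'·a'   — De Morgan
This depends on a, d, so it is not a constant.

neither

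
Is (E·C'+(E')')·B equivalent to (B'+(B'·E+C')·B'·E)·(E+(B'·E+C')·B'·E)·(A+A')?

E1: (E·C'+(E')')·B
    = (E·C'+E)·B   (double negation)
    = E·B   (absorption)
E2: (B'+(B'·E+C')·B'·E)·(E+(B'·E+C')·B'·E)·(A+A')
    = ((B'·E+C')·B'·E+B'·E)·(A+A')   (distribution)
    = (B'·E+B'·E)·(A+A')   (absorption)
    = B'·E·(A+A')   (idempotence)
    = B'·E   (complement / identity)
These differ: at A=0, B=1, C=0, E=1, E1 = 1 but E2 = 0.

No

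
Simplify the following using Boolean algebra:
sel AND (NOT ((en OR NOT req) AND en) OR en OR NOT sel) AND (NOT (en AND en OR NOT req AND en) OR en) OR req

sel AND (NOT ((en OR NOT req) AND en) OR en OR NOT sel) AND (NOT (en AND en OR NOT req AND en) OR en) OR req
= sel AND (NOT ((en OR NOT req) AND en) OR en OR NOT sel) AND (NOT ((en OR NOT req) AND en) OR en) OR req   — distribution
= sel AND (NOT ((en OR NOT req) AND en) OR en) OR req   — absorption
= sel AND (NOT en OR en) OR req   — absorption
= sel OR req   — complement / identity

sel OR req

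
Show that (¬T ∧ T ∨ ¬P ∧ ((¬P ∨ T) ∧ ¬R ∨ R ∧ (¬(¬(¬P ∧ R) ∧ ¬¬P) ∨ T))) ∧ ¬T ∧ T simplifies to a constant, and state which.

(¬T ∧ T ∨ ¬P ∧ ((¬P ∨ T) ∧ ¬R ∨ R ∧ (¬(¬(¬P ∧ R) ∧ ¬¬P) ∨ T))) ∧ ¬T ∧ T
= (¬T ∧ T ∨ ¬P ∧ ((¬P ∨ T) ∧ ¬R ∨ R ∧ (¬P ∧ R ∨ ¬P ∨ T))) ∧ ¬T ∧ T   — De Morgan
= (¬T ∧ T ∨ ¬P ∧ ((¬P ∨ T) ∧ ¬R ∨ R ∧ (¬P ∨ T))) ∧ ¬T ∧ T   — absorption
= (¬T ∧ T ∨ ¬P ∧ (¬P ∨ T)) ∧ ¬T ∧ T   — distribution
= (¬T ∧ T ∨ ¬P) ∧ ¬T ∧ T   — absorption
= ¬T ∧ T   — absorption
= False   — complement

False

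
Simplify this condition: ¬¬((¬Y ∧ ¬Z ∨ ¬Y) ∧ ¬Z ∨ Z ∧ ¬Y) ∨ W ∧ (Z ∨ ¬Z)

¬Y ∨ W

¬¬((¬Y ∧ ¬Z ∨ ¬Y) ∧ ¬Z ∨ Z ∧ ¬Y) ∨ W ∧ (Z ∨ ¬Z)
= ¬¬(¬Y ∧ ¬Z ∨ Z ∧ ¬Y) ∨ W ∧ (Z ∨ ¬Z)   (absorption)
= ¬¬¬Y ∨ W ∧ (Z ∨ ¬Z)   (distribution)
= ¬Y ∨ W ∧ (Z ∨ ¬Z)   (double negation)
= ¬Y ∨ W   (complement / identity)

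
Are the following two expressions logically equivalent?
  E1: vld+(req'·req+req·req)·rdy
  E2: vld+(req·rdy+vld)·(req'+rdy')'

E1: vld+(req'·req+req·req)·rdy
    = vld+req·rdy
E2: vld+(req·rdy+vld)·(req'+rdy')'
    = vld+(req·rdy+vld)·req·rdy
    = vld+req·rdy
Both reduce to vld+req·rdy, so they are equivalent.

Yes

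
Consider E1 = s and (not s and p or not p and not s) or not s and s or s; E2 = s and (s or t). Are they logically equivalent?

E1: s and (not s and p or not p and not s) or not s and s or s
    = s and not s or not s and s or s   (distribution)
    = s and not s or s   (complement / identity)
    = s   (complement / identity)
E2: s and (s or t)
    = s   (absorption)
Both reduce to s, so they are equivalent.

Yes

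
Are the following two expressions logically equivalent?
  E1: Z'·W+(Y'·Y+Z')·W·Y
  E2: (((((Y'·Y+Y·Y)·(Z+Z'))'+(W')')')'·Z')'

No

E1: Z'·W+(Y'·Y+Z')·W·Y
    = Z'·W+Z'·W·Y   — complement / identity
    = Z'·W   — absorption
E2: (((((Y'·Y+Y·Y)·(Z+Z'))'+(W')')')'·Z')'
    = ((((Y·(Z+Z'))'+(W')')')'·Z')'   — distribution
    = (((Y'+(W')')')'·Z')'   — complement / identity
    = (Y'+(W')')'+Z   — De Morgan
    = Y·W'+Z   — De Morgan
These differ: at W=1, Y=1, Z=1, E1 = 0 but E2 = 1.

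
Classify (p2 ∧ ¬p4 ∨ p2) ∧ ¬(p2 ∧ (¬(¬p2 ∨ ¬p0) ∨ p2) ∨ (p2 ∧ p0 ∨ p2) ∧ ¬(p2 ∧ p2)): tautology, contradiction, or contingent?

(p2 ∧ ¬p4 ∨ p2) ∧ ¬(p2 ∧ (¬(¬p2 ∨ ¬p0) ∨ p2) ∨ (p2 ∧ p0 ∨ p2) ∧ ¬(p2 ∧ p2))
= p2 ∧ ¬(p2 ∧ (¬(¬p2 ∨ ¬p0) ∨ p2) ∨ (p2 ∧ p0 ∨ p2) ∧ ¬(p2 ∧ p2))   [absorption]
= p2 ∧ ¬(p2 ∧ (¬(¬p2 ∨ ¬p0) ∨ p2) ∨ (p2 ∧ p0 ∨ p2) ∧ ¬p2)   [idempotence]
= p2 ∧ ¬(p2 ∧ (p2 ∧ p0 ∨ p2) ∨ (p2 ∧ p0 ∨ p2) ∧ ¬p2)   [De Morgan]
= p2 ∧ ¬(p2 ∧ p0 ∨ p2)   [distribution]
= p2 ∧ ¬p2   [absorption]
= False   [complement]

contradiction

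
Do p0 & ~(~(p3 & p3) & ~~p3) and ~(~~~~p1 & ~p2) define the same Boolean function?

E1: p0 & ~(~(p3 & p3) & ~~p3)
    = p0 & ~(~p3 & ~~p3)   [idempotence]
    = p0 & (p3 | ~p3)   [De Morgan]
    = p0   [complement / identity]
E2: ~(~~~~p1 & ~p2)
    = ~~~p1 | p2   [De Morgan]
    = ~p1 | p2   [double negation]
These differ: at p0=0, p1=0, p2=0, p3=0, E1 = 0 but E2 = 1.

No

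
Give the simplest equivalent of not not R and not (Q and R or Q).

R and not Q

not not R and not (Q and R or Q)
= R and not (Q and R or Q)   — double negation
= R and not Q   — absorption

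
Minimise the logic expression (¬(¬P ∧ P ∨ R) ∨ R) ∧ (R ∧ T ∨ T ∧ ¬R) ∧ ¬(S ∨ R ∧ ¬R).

T ∧ ¬S

(¬(¬P ∧ P ∨ R) ∨ R) ∧ (R ∧ T ∨ T ∧ ¬R) ∧ ¬(S ∨ R ∧ ¬R)
= (¬(¬P ∧ P ∨ R) ∨ R) ∧ T ∧ ¬(S ∨ R ∧ ¬R)   — distribution
= (¬R ∨ R) ∧ T ∧ ¬(S ∨ R ∧ ¬R)   — complement / identity
= (¬R ∨ R) ∧ T ∧ ¬S   — complement / identity
= T ∧ ¬S   — complement / identity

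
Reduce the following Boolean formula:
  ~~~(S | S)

~S

~~~(S | S)
= ~(S | S)
= ~S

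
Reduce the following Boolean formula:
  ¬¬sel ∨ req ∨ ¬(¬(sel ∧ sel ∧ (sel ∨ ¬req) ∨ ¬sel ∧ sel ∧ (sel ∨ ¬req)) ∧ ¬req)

¬¬sel ∨ req ∨ ¬(¬(sel ∧ sel ∧ (sel ∨ ¬req) ∨ ¬sel ∧ sel ∧ (sel ∨ ¬req)) ∧ ¬req)
= ¬¬sel ∨ req ∨ ¬(¬(sel ∧ (sel ∨ ¬req)) ∧ ¬req)
= sel ∨ req ∨ ¬(¬(sel ∧ (sel ∨ ¬req)) ∧ ¬req)
= sel ∨ req ∨ sel ∧ (sel ∨ ¬req) ∨ req
= sel ∨ req ∨ sel ∨ req
= sel ∨ req

sel ∨ req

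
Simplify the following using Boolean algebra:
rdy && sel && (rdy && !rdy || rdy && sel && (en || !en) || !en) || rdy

rdy && sel && (rdy && !rdy || rdy && sel && (en || !en) || !en) || rdy
= rdy && sel && (rdy && !rdy || rdy && sel || !en) || rdy   (complement / identity)
= rdy && sel && (rdy && sel || !en) || rdy   (complement / identity)
= rdy && sel || rdy   (absorption)
= rdy   (absorption)

rdy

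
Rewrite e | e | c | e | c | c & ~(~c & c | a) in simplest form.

e | e | c | e | c | c & ~(~c & c | a)
= e | e | c | e | c | c & ~a   — complement / identity
= e | c | e | c | c & ~a   — idempotence
= e | c | e | c   — absorption
= e | c   — idempotence

e | c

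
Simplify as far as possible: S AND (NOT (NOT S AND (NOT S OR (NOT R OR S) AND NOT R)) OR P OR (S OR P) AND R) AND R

S AND R

S AND (NOT (NOT S AND (NOT S OR (NOT R OR S) AND NOT R)) OR P OR (S OR P) AND R) AND R
= S AND (NOT (NOT S AND (NOT S OR NOT R)) OR P OR (S OR P) AND R) AND R
= S AND (NOT NOT S OR P OR (S OR P) AND R) AND R
= S AND (S OR P OR (S OR P) AND R) AND R
= S AND (S OR P) AND R
= S AND R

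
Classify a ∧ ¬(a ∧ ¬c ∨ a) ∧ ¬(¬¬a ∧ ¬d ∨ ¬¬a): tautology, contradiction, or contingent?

contradiction

a ∧ ¬(a ∧ ¬c ∨ a) ∧ ¬(¬¬a ∧ ¬d ∨ ¬¬a)
= a ∧ ¬(a ∧ ¬c ∨ a) ∧ ¬¬¬a   (absorption)
= a ∧ ¬a ∧ ¬¬¬a   (absorption)
= a ∧ ¬a ∧ ¬a   (double negation)
= a ∧ ¬a   (idempotence)
= False   (complement)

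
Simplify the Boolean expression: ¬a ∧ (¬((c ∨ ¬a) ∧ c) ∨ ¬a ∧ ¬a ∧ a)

¬a ∧ (¬((c ∨ ¬a) ∧ c) ∨ ¬a ∧ ¬a ∧ a)
= ¬a ∧ (¬((c ∨ ¬a) ∧ c) ∨ ¬a ∧ a)   (idempotence)
= ¬a ∧ (¬c ∨ ¬a ∧ a)   (absorption)
= ¬a ∧ ¬c   (complement / identity)

¬a ∧ ¬c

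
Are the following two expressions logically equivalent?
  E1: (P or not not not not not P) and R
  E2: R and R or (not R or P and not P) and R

E1: (P or not not not not not P) and R
    = (P or not not not P) and R
    = (P or not P) and R
    = R
E2: R and R or (not R or P and not P) and R
    = R and R or not R and R
    = R
Both reduce to R, so they are equivalent.

Yes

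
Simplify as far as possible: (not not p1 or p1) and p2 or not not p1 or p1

(not not p1 or p1) and p2 or not not p1 or p1
= not not p1 or p1
= p1 or p1
= p1

p1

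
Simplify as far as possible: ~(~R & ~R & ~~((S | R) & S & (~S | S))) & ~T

~(~R & ~R & ~~((S | R) & S & (~S | S))) & ~T
= ~(~R & ~R & ~~(S & (~S | S))) & ~T   — absorption
= ~(~R & ~~(S & (~S | S))) & ~T   — idempotence
= ~(~R & ~~S) & ~T   — complement / identity
= (R | ~S) & ~T   — De Morgan

(R | ~S) & ~T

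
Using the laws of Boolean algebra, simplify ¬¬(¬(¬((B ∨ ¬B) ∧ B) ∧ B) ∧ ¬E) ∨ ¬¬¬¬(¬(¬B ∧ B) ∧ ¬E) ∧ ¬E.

¬¬(¬(¬((B ∨ ¬B) ∧ B) ∧ B) ∧ ¬E) ∨ ¬¬¬¬(¬(¬B ∧ B) ∧ ¬E) ∧ ¬E
= ¬¬(¬(¬B ∧ B) ∧ ¬E) ∨ ¬¬¬¬(¬(¬B ∧ B) ∧ ¬E) ∧ ¬E   (complement / identity)
= ¬¬(¬(¬B ∧ B) ∧ ¬E) ∨ ¬¬(¬(¬B ∧ B) ∧ ¬E) ∧ ¬E   (double negation)
= ¬¬(¬(¬B ∧ B) ∧ ¬E)   (absorption)
= ¬(¬B ∧ B ∨ E)   (De Morgan)
= ¬E   (complement / identity)

¬E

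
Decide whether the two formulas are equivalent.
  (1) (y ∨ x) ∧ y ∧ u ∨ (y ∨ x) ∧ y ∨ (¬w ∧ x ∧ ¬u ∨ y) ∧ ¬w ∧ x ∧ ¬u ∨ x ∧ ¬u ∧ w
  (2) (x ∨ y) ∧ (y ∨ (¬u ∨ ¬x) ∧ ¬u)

Yes

E1: (y ∨ x) ∧ y ∧ u ∨ (y ∨ x) ∧ y ∨ (¬w ∧ x ∧ ¬u ∨ y) ∧ ¬w ∧ x ∧ ¬u ∨ x ∧ ¬u ∧ w
    = (y ∨ x) ∧ y ∧ u ∨ (y ∨ x) ∧ y ∨ ¬w ∧ x ∧ ¬u ∨ x ∧ ¬u ∧ w
    = (y ∨ x) ∧ y ∨ ¬w ∧ x ∧ ¬u ∨ x ∧ ¬u ∧ w
    = y ∨ ¬w ∧ x ∧ ¬u ∨ x ∧ ¬u ∧ w
    = y ∨ x ∧ ¬u
E2: (x ∨ y) ∧ (y ∨ (¬u ∨ ¬x) ∧ ¬u)
    = (x ∨ y) ∧ (y ∨ ¬u)
    = y ∨ x ∧ ¬u
Both reduce to y ∨ x ∧ ¬u, so they are equivalent.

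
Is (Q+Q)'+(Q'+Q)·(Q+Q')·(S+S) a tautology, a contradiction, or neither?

neither

(Q+Q)'+(Q'+Q)·(Q+Q')·(S+S)
= (Q+Q)'+(Q'+Q)·(S+S)
= (Q+Q)'+(Q'+Q)·S
= (Q+Q)'+S
= Q'+S
This depends on Q, S, so it is not a constant.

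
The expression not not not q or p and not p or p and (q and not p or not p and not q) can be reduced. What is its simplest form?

not not not q or p and not p or p and (q and not p or not p and not q)
= not q or p and not p or p and (q and not p or not p and not q)
= not q or p and (q and not p or not p and not q)
= not q or p and not p
= not q

not q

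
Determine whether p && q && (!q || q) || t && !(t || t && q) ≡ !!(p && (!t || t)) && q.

E1: p && q && (!q || q) || t && !(t || t && q)
    = p && q || t && !(t || t && q)   [complement / identity]
    = p && q || t && !t   [absorption]
    = p && q   [complement / identity]
E2: !!(p && (!t || t)) && q
    = p && (!t || t) && q   [double negation]
    = p && q   [complement / identity]
Both reduce to p && q, so they are equivalent.

Yes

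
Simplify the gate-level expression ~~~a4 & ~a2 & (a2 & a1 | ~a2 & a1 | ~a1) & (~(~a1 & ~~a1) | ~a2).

~a4 & ~a2

~~~a4 & ~a2 & (a2 & a1 | ~a2 & a1 | ~a1) & (~(~a1 & ~~a1) | ~a2)
= ~a4 & ~a2 & (a2 & a1 | ~a2 & a1 | ~a1) & (~(~a1 & ~~a1) | ~a2)   (double negation)
= ~a4 & ~a2 & (a2 & a1 | ~a2 & a1 | ~a1) & (a1 | ~a1 | ~a2)   (De Morgan)
= ~a4 & ~a2 & (a1 | ~a1) & (a1 | ~a1 | ~a2)   (distribution)
= ~a4 & ~a2 & (a1 | ~a1)   (absorption)
= ~a4 & ~a2   (complement / identity)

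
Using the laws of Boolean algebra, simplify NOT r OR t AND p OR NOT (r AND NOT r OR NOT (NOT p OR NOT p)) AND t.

NOT r OR t

NOT r OR t AND p OR NOT (r AND NOT r OR NOT (NOT p OR NOT p)) AND t
= NOT r OR t AND p OR NOT NOT (NOT p OR NOT p) AND t   [complement / identity]
= NOT r OR t AND p OR NOT NOT NOT p AND t   [idempotence]
= NOT r OR t AND p OR NOT p AND t   [double negation]
= NOT r OR t   [distribution]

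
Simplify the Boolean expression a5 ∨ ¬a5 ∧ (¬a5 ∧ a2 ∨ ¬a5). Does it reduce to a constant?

True

a5 ∨ ¬a5 ∧ (¬a5 ∧ a2 ∨ ¬a5)
= a5 ∨ ¬a5 ∧ ¬a5   (absorption)
= a5 ∨ ¬a5   (idempotence)
= True   (complement)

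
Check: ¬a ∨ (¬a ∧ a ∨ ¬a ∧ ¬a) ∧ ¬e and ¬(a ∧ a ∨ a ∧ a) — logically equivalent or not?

E1: ¬a ∨ (¬a ∧ a ∨ ¬a ∧ ¬a) ∧ ¬e
    = ¬a ∨ ¬a ∧ ¬e
    = ¬a
E2: ¬(a ∧ a ∨ a ∧ a)
    = ¬(a ∧ a)
    = ¬a
Both reduce to ¬a, so they are equivalent.

Yes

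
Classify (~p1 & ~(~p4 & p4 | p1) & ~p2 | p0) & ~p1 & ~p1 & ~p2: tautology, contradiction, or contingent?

contingent

(~p1 & ~(~p4 & p4 | p1) & ~p2 | p0) & ~p1 & ~p1 & ~p2
= (~p1 & ~p1 & ~p2 | p0) & ~p1 & ~p1 & ~p2   — complement / identity
= ~p1 & ~p1 & ~p2   — absorption
= ~p1 & ~p2   — idempotence
This depends on p1, p2, so it is not a constant.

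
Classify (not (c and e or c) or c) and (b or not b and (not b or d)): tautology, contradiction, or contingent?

tautology

(not (c and e or c) or c) and (b or not b and (not b or d))
= (not (c and e or c) or c) and (b or not b)   — absorption
= (not c or c) and (b or not b)   — absorption
= b or not b   — complement / identity
= True   — complement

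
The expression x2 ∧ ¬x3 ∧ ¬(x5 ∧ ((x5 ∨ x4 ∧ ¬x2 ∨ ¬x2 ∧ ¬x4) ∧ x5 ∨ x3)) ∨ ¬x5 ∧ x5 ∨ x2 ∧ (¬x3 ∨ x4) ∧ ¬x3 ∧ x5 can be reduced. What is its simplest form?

x2 ∧ ¬x3

x2 ∧ ¬x3 ∧ ¬(x5 ∧ ((x5 ∨ x4 ∧ ¬x2 ∨ ¬x2 ∧ ¬x4) ∧ x5 ∨ x3)) ∨ ¬x5 ∧ x5 ∨ x2 ∧ (¬x3 ∨ x4) ∧ ¬x3 ∧ x5
= x2 ∧ ¬x3 ∧ ¬(x5 ∧ ((x5 ∨ ¬x2) ∧ x5 ∨ x3)) ∨ ¬x5 ∧ x5 ∨ x2 ∧ (¬x3 ∨ x4) ∧ ¬x3 ∧ x5   [distribution]
= x2 ∧ ¬x3 ∧ ¬(x5 ∧ ((x5 ∨ ¬x2) ∧ x5 ∨ x3)) ∨ ¬x5 ∧ x5 ∨ x2 ∧ ¬x3 ∧ x5   [absorption]
= x2 ∧ ¬x3 ∧ ¬(x5 ∧ (x5 ∨ x3)) ∨ ¬x5 ∧ x5 ∨ x2 ∧ ¬x3 ∧ x5   [absorption]
= x2 ∧ ¬x3 ∧ ¬(x5 ∧ (x5 ∨ x3)) ∨ x2 ∧ ¬x3 ∧ x5   [complement / identity]
= x2 ∧ ¬x3 ∧ ¬x5 ∨ x2 ∧ ¬x3 ∧ x5   [absorption]
= x2 ∧ ¬x3   [distribution]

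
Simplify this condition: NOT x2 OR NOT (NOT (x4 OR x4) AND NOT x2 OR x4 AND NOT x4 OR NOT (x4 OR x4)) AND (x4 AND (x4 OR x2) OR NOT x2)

NOT x2 OR NOT (NOT (x4 OR x4) AND NOT x2 OR x4 AND NOT x4 OR NOT (x4 OR x4)) AND (x4 AND (x4 OR x2) OR NOT x2)
= NOT x2 OR NOT (NOT (x4 OR x4) AND NOT x2 OR NOT (x4 OR x4)) AND (x4 AND (x4 OR x2) OR NOT x2)   (complement / identity)
= NOT x2 OR NOT (NOT (x4 OR x4) AND NOT x2 OR NOT (x4 OR x4)) AND (x4 OR NOT x2)   (absorption)
= NOT x2 OR NOT NOT (x4 OR x4) AND (x4 OR NOT x2)   (absorption)
= NOT x2 OR (x4 OR x4) AND (x4 OR NOT x2)   (double negation)
= NOT x2 OR x4 AND NOT x2 OR x4   (distribution)
= NOT x2 OR x4   (absorption)

NOT x2 OR x4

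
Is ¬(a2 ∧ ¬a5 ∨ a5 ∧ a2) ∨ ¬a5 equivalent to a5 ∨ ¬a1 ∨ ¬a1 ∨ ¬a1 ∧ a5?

E1: ¬(a2 ∧ ¬a5 ∨ a5 ∧ a2) ∨ ¬a5
    = ¬a2 ∨ ¬a5
E2: a5 ∨ ¬a1 ∨ ¬a1 ∨ ¬a1 ∧ a5
    = a5 ∨ ¬a1 ∨ ¬a1
    = a5 ∨ ¬a1
These differ: at a1=1, a2=1, a5=0, E1 = 1 but E2 = 0.

No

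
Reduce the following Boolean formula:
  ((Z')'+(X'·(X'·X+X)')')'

Z'·X'

((Z')'+(X'·(X'·X+X)')')'
= ((Z')'+(X'·X')')'   [complement / identity]
= Z'·X'·X'   [De Morgan]
= Z'·X'   [idempotence]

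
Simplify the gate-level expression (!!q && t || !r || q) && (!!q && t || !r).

q && t || !r

(!!q && t || !r || q) && (!!q && t || !r)
= !!q && t || !r   (absorption)
= q && t || !r   (double negation)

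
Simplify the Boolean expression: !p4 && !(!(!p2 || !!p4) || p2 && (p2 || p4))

!p4 && !p2

!p4 && !(!(!p2 || !!p4) || p2 && (p2 || p4))
= !p4 && !(p2 && !p4 || p2 && (p2 || p4))
= !p4 && !(p2 && !p4 || p2)
= !p4 && !p2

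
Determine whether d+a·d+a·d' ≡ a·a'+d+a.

E1: d+a·d+a·d'
    = d+a   — distribution
E2: a·a'+d+a
    = d+a   — complement / identity
Both reduce to d+a, so they are equivalent.

Yes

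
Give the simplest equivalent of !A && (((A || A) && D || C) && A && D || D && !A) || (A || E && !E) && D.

D

!A && (((A || A) && D || C) && A && D || D && !A) || (A || E && !E) && D
= !A && ((A && D || C) && A && D || D && !A) || (A || E && !E) && D   [idempotence]
= !A && (A && D || D && !A) || (A || E && !E) && D   [absorption]
= !A && D || (A || E && !E) && D   [distribution]
= !A && D || A && D   [complement / identity]
= D   [distribution]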